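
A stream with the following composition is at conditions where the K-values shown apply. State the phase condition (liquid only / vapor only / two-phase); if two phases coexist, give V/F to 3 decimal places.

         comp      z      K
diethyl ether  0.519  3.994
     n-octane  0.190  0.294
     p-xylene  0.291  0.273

ΣzᵢKᵢ = 2.208; Σzᵢ/Kᵢ = 1.842.
Both exceed 1, so a two-phase solution exists.
Rachford–Rice: g(ψ) = Σ zᵢ(Kᵢ−1)/(1+ψ(Kᵢ−1)) = 0.
Iterate (Newton) starting at ψ = 0.63:
  ψ = 0.630: g = -0.0936, g' = -1.389 → ψ = 0.563
  ψ = 0.563: g = -0.0017, g' = -1.347 → ψ = 0.561
Converged at ψ = 0.561.

two-phase, V/F = 0.561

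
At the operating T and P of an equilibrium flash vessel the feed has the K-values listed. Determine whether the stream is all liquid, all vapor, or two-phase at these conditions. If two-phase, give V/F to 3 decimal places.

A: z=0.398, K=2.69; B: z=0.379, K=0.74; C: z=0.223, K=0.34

two-phase, V/F = 0.554

ΣzᵢKᵢ = 1.427; Σzᵢ/Kᵢ = 1.316.
Both exceed 1, so a two-phase solution exists.
Iterate (Newton) starting at ψ = 0.43:
  ψ = 0.430: g = 0.0731, g' = -0.603 → ψ = 0.551
  ψ = 0.551: g = 0.0019, g' = -0.580 → ψ = 0.554
Converged at ψ = 0.554.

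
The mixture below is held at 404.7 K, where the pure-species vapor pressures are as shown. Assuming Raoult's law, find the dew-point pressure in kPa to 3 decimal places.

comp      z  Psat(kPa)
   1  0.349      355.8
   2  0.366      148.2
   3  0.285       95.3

At the dew point ψ → 1, so Σzᵢ/Kᵢ = 1 with Kᵢ = Pᵢˢᵃᵗ/P ⇒ 1/P = Σzᵢ/Pᵢˢᵃᵗ.
1/P = 0.349/355.8 + 0.366/148.2 + 0.285/95.3 = 0.006441 ⇒ P = 155.253 kPa

Pdew = 155.253 kPa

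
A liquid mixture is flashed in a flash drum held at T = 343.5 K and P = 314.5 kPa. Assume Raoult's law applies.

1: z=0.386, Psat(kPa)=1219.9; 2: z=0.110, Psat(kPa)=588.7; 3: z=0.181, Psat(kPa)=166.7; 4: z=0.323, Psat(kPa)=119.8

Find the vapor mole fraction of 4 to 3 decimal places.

Raoult's law: Kᵢ = Pᵢˢᵃᵗ/P = Pᵢˢᵃᵗ/314.5.
  K_1 = 1219.9/314.5 = 3.87886, K_2 = 588.7/314.5 = 1.87186, K_3 = 166.7/314.5 = 0.53005, K_4 = 119.8/314.5 = 0.38092
Let ψ = V/F and solve Σ zᵢ(Kᵢ−1)/(1+ψ(Kᵢ−1)) = 0.
g(0) = ΣzᵢKᵢ − 1 = 0.922 and g(1) = 1 − Σzᵢ/Kᵢ = -0.348, so a root lies in (0, 1).
Newton–Raphson from ψ = 0.5:
  ψ = 0.500: g = 0.1215, g' = -0.906 → ψ = 0.634
  ψ = 0.634: g = 0.0047, g' = -0.852 → ψ = 0.640
Converged at ψ = 0.640.
Compositions from xᵢ = zᵢ/(1+ψ(Kᵢ−1)), yᵢ = Kᵢxᵢ:
  1: x = 0.136, y = 0.527
  2: x = 0.071, y = 0.132
  3: x = 0.259, y = 0.137
  4: x = 0.535, y = 0.204

y_4 = 0.204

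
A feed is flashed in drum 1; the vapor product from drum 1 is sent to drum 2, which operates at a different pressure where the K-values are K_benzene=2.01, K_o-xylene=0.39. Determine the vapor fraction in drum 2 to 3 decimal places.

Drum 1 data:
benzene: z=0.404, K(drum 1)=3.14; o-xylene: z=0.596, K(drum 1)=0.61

V/F (drum 2) = 0.283

Drum 1:
Let ψ₁ = V/F and solve Σ zᵢ(Kᵢ−1)/(1+ψ₁(Kᵢ−1)) = 0.
Feasibility: ΣzᵢKᵢ = 1.632, Σzᵢ/Kᵢ = 1.106 — both > 1, two phases present.
Binary case is linear: z₁(K₁−1)(1+ψ₁(K₂−1)) + z₂(K₂−1)(1+ψ₁(K₁−1)) = 0
⇒ ψ₁ = [z₁(K₁−1)+z₂(K₂−1)] / [−(K₁−1)(K₂−1)] = 0.6321/0.8346 = 0.757
Drum-1 compositions:
  benzene: x = 0.154, y = 0.484
  o-xylene: x = 0.846, y = 0.516
Drum-2 feed = drum-1 vapor: z₂ = (0.4840, 0.5160).
Drum 2:
Rachford–Rice: g(ψ₂) = Σ zᵢ(Kᵢ−1)/(1+ψ₂(Kᵢ−1)) = 0.
Feasibility: ΣzᵢKᵢ = 1.174, Σzᵢ/Kᵢ = 1.564 — both > 1, two phases present.
Binary case is linear: z₁(K₁−1)(1+ψ₂(K₂−1)) + z₂(K₂−1)(1+ψ₂(K₁−1)) = 0
⇒ ψ₂ = [z₁(K₁−1)+z₂(K₂−1)] / [−(K₁−1)(K₂−1)] = 0.1741/0.6161 = 0.283
  benzene: x = 0.377, y = 0.757
  o-xylene: x = 0.623, y = 0.243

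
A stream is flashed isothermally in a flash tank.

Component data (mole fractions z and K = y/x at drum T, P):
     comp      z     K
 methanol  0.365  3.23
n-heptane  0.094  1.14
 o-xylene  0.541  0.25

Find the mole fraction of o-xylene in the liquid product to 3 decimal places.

x_o-xylene = 0.685

Rachford–Rice: g(V/F) = Σ zᵢ(Kᵢ−1)/(1+V/F(Kᵢ−1)) = 0.
Feasibility: ΣzᵢKᵢ = 1.421, Σzᵢ/Kᵢ = 2.359 — both > 1, two phases present.
Newton–Raphson from V/F = 0.66:
  V/F = 0.660: g = -0.4621, g' = -1.492 → V/F = 0.350
  V/F = 0.350: g = -0.0808, g' = -1.134 → V/F = 0.279
  V/F = 0.279: g = 0.0013, g' = -1.178 → V/F = 0.280
Converged at V/F = 0.280.
Compositions from xᵢ = zᵢ/(1+V/F(Kᵢ−1)), yᵢ = Kᵢxᵢ:
  methanol: x = 0.225, y = 0.726
  n-heptane: x = 0.090, y = 0.103
  o-xylene: x = 0.685, y = 0.171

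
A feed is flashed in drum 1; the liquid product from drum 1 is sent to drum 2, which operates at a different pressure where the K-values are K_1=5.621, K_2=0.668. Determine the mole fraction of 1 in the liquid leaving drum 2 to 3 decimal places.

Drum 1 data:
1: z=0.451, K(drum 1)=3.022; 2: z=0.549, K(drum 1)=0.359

x_1 (drum 2) = 0.067

Drum 1:
Let ψ₁ = V/F and solve Σ zᵢ(Kᵢ−1)/(1+ψ₁(Kᵢ−1)) = 0.
Check two-phase: ΣzᵢKᵢ = 1.560 > 1 and Σzᵢ/Kᵢ = 1.678 > 1, so g(0) = 0.560 > 0 and g(1) = -0.678 < 0.
Iterate (Newton) starting at ψ₁ = 0.5:
  ψ₁ = 0.500: g = -0.0644, g' = -0.944 → ψ₁ = 0.432
Converged at ψ₁ = 0.432.
Drum-1 compositions:
  1: x = 0.241, y = 0.727
  2: x = 0.759, y = 0.273
Drum-2 feed = drum-1 liquid: z₂ = (0.2407, 0.7593).
Drum 2:
Let ψ₂ = V/F and solve Σ zᵢ(Kᵢ−1)/(1+ψ₂(Kᵢ−1)) = 0.
Feasibility: ΣzᵢKᵢ = 1.860, Σzᵢ/Kᵢ = 1.179 — both > 1, two phases present.
Binary case is linear: z₁(K₁−1)(1+ψ₂(K₂−1)) + z₂(K₂−1)(1+ψ₂(K₁−1)) = 0
⇒ ψ₂ = [z₁(K₁−1)+z₂(K₂−1)] / [−(K₁−1)(K₂−1)] = 0.8602/1.5342 = 0.561
  1: x = 0.067, y = 0.377
  2: x = 0.933, y = 0.623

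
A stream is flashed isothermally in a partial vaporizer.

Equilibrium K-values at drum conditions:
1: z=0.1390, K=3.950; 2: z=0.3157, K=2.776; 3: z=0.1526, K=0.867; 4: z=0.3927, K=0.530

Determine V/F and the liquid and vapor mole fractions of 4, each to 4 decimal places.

V/F = 0.8701, x_4 = 0.6644, y_4 = 0.3521

Rachford–Rice: g(V/F) = Σ zᵢ(Kᵢ−1)/(1+V/F(Kᵢ−1)) = 0.
Check two-phase: ΣzᵢKᵢ = 1.7659 > 1 and Σzᵢ/Kᵢ = 1.0659 > 1, so g(0) = 0.7659 > 0 and g(1) = -0.0659 < 0.
Newton–Raphson from V/F = 0.53:
  V/F = 0.5300: g = 0.18115, g' = -0.6053 → V/F = 0.8293
  V/F = 0.8293: g = 0.02046, g' = -0.5010 → V/F = 0.8701
Converged at V/F = 0.8701.
Compositions from xᵢ = zᵢ/(1+V/F(Kᵢ−1)), yᵢ = Kᵢxᵢ:
  1: x = 0.0390, y = 0.1539
  2: x = 0.1240, y = 0.3443
  3: x = 0.1726, y = 0.1496
  4: x = 0.6644, y = 0.3521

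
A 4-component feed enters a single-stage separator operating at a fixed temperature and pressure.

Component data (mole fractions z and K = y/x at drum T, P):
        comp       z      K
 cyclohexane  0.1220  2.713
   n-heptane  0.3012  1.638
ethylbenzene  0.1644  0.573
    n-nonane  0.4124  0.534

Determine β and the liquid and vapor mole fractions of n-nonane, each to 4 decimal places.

β = 0.2887, x_n-nonane = 0.4765, y_n-nonane = 0.2545

Rachford–Rice: g(β) = Σ zᵢ(Kᵢ−1)/(1+β(Kᵢ−1)) = 0.
Check two-phase: ΣzᵢKᵢ = 1.1388 > 1 and Σzᵢ/Kᵢ = 1.2880 > 1, so g(0) = 0.1388 > 0 and g(1) = -0.2880 < 0.
Newton iteration, β⁰ = 0.5:
  β = 0.5000: g = -0.08155, g' = -0.3750 → β = 0.2825
  β = 0.2825: g = 0.00250, g' = -0.4081 → β = 0.2887
Converged at β = 0.2887.
Compositions from xᵢ = zᵢ/(1+β(Kᵢ−1)), yᵢ = Kᵢxᵢ:
  cyclohexane: x = 0.0816, y = 0.2215
  n-heptane: x = 0.2544, y = 0.4166
  ethylbenzene: x = 0.1875, y = 0.1074
  n-nonane: x = 0.4765, y = 0.2545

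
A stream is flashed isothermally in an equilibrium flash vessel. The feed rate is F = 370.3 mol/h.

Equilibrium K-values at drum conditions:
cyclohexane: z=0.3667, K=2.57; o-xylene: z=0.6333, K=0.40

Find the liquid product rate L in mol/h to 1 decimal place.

Let ψ = V/F and solve Σ zᵢ(Kᵢ−1)/(1+ψ(Kᵢ−1)) = 0.
Feasibility: ΣzᵢKᵢ = 1.1957, Σzᵢ/Kᵢ = 1.7259 — both > 1, two phases present.
Newton–Raphson from ψ = 0.5:
  ψ = 0.5000: g = -0.22030, g' = -0.7490 → ψ = 0.2059
  ψ = 0.2059: g = 0.00156, g' = -0.8130 → ψ = 0.2078
Converged at ψ = 0.2078.
Then V = ψ·F = 0.2078·370.3 = 76.9 mol/h and L = F − V = 293.4 mol/h.

L = 293.4 mol/h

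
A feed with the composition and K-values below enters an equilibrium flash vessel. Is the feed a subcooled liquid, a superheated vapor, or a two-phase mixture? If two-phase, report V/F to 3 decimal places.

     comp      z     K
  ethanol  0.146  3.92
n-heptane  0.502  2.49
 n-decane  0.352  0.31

two-phase, V/F = 0.735

ΣzᵢKᵢ = 1.931; Σzᵢ/Kᵢ = 1.374.
Both exceed 1, so a two-phase solution exists.
Let ψ = V/F and solve Σ zᵢ(Kᵢ−1)/(1+ψ(Kᵢ−1)) = 0.
Iterate (Newton) starting at ψ = 0.62:
  ψ = 0.620: g = 0.1160, g' = -0.971 → ψ = 0.740
  ψ = 0.740: g = -0.0052, g' = -1.076 → ψ = 0.735
Converged at ψ = 0.735.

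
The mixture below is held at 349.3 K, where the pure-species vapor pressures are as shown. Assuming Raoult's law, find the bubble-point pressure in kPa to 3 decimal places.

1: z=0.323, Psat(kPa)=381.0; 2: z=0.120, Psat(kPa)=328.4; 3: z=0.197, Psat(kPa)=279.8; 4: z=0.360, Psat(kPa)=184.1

At the bubble point ψ → 0, so ΣzᵢKᵢ = 1 with Kᵢ = Pᵢˢᵃᵗ/P ⇒ P = ΣzᵢPᵢˢᵃᵗ.
P = 0.323·381.0 + 0.120·328.4 + 0.197·279.8 + 0.360·184.1 = 283.868 kPa

Pbub = 283.868 kPa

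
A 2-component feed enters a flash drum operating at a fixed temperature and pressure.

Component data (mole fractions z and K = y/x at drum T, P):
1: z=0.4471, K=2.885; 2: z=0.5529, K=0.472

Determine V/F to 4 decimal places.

V/F = 0.5535

Rachford–Rice: g(V/F) = Σ zᵢ(Kᵢ−1)/(1+V/F(Kᵢ−1)) = 0.
g(0) = ΣzᵢKᵢ − 1 = 0.5509 and g(1) = 1 − Σzᵢ/Kᵢ = -0.3264, so a root lies in (0, 1).
Binary case is linear: z₁(K₁−1)(1+V/F(K₂−1)) + z₂(K₂−1)(1+V/F(K₁−1)) = 0
⇒ V/F = [z₁(K₁−1)+z₂(K₂−1)] / [−(K₁−1)(K₂−1)] = 0.55085/0.99528 = 0.5535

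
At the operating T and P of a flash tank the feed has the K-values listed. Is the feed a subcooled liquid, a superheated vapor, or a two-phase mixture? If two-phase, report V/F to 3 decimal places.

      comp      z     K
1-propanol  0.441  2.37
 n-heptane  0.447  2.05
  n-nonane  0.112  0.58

superheated vapor

ΣzᵢKᵢ = 2.026; Σzᵢ/Kᵢ = 0.597.
Since Σzᵢ/Kᵢ < 1 the mixture is above its dew point — single vapor phase.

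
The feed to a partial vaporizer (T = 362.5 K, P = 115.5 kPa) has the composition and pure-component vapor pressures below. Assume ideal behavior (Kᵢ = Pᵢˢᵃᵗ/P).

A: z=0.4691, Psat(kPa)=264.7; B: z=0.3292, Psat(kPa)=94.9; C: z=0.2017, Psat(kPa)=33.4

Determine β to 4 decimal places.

β = 0.6441

Raoult's law: Kᵢ = Pᵢˢᵃᵗ/P = Pᵢˢᵃᵗ/115.5.
  K_A = 264.7/115.5 = 2.291775, K_B = 94.9/115.5 = 0.821645, K_C = 33.4/115.5 = 0.289177
Material balance + equilibrium reduce to Σ zᵢ(Kᵢ−1)/(1+β(Kᵢ−1)) = 0.
g(0) = ΣzᵢKᵢ − 1 = 0.4039 and g(1) = 1 − Σzᵢ/Kᵢ = -0.3028, so a root lies in (0, 1).
Newton–Raphson from β = 0.52:
  β = 0.5200: g = 0.07033, g' = -0.5493 → β = 0.6480
  β = 0.6480: g = -0.00235, g' = -0.5956 → β = 0.6441
Converged at β = 0.6441.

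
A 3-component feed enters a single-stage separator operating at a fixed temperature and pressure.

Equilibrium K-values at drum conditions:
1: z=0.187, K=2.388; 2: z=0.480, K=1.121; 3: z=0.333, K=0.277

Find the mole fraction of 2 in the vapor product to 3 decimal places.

y_2 = 0.528

Newton iteration, β⁰ = 0.5:
  β = 0.500: g = -0.1691, g' = -0.559 → β = 0.197
  β = 0.197: g = -0.0204, g' = -0.466 → β = 0.154
Converged at β = 0.154.
Compositions from xᵢ = zᵢ/(1+β(Kᵢ−1)), yᵢ = Kᵢxᵢ:
  1: x = 0.154, y = 0.368
  2: x = 0.471, y = 0.528
  3: x = 0.375, y = 0.104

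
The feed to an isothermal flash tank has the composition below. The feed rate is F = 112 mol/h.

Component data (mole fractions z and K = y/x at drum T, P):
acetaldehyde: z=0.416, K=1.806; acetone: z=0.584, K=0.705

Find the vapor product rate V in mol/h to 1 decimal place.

V = 76.8 mol/h

Rachford–Rice: g(β) = Σ zᵢ(Kᵢ−1)/(1+β(Kᵢ−1)) = 0.
Feasibility: ΣzᵢKᵢ = 1.163, Σzᵢ/Kᵢ = 1.059 — both > 1, two phases present.
Binary case is linear: z₁(K₁−1)(1+β(K₂−1)) + z₂(K₂−1)(1+β(K₁−1)) = 0
⇒ β = [z₁(K₁−1)+z₂(K₂−1)] / [−(K₁−1)(K₂−1)] = 0.1630/0.2378 = 0.686
Then V = β·F = 0.6856·112 = 76.8 mol/h and L = F − V = 35.2 mol/h.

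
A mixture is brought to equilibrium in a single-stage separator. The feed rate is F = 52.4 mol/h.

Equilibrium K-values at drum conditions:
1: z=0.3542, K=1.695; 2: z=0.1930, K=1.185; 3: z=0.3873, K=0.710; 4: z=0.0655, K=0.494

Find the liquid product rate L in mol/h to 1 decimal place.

Material balance + equilibrium reduce to Σ zᵢ(Kᵢ−1)/(1+ψ(Kᵢ−1)) = 0.
g(0) = ΣzᵢKᵢ − 1 = 0.1364 and g(1) = 1 − Σzᵢ/Kᵢ = -0.0499, so a root lies in (0, 1).
Newton–Raphson from ψ = 0.5:
  ψ = 0.5000: g = 0.03963, g' = -0.1744 → ψ = 0.7273
  ψ = 0.7273: g = 0.00020, g' = -0.1749 → ψ = 0.7285
Converged at ψ = 0.7285.
Then V = ψ·F = 0.7285·52.4 = 38.2 mol/h and L = F − V = 14.2 mol/h.

L = 14.2 mol/h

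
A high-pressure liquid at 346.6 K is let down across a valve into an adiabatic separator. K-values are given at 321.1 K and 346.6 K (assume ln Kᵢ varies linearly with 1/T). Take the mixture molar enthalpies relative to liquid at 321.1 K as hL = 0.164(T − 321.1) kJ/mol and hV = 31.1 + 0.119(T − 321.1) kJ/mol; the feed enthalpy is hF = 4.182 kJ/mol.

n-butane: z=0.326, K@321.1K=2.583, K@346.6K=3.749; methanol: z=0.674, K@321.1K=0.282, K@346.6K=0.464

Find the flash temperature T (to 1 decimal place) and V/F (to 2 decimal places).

Adiabatic flash: solve Rachford–Rice at each trial T, then check hF = ψ·hV(T) + (1−ψ)·hL(T).
  T = 321.1 K: K = (2.583, 0.282), RR gives ψ = 0.028, H_out = 0.879 kJ/mol
  T = 346.6 K: K = (3.749, 0.464), RR gives ψ = 0.363, H_out = 15.056 kJ/mol
  T = 333.9 K: K = (3.136, 0.366), RR gives ψ = 0.198, H_out = 8.153 kJ/mol
  T = 327.5 K: K = (2.852, 0.322), RR gives ψ = 0.117, H_out = 4.647 kJ/mol
  T = 324.3 K: K = (2.715, 0.301), RR gives ψ = 0.074, H_out = 2.809 kJ/mol
  T = 325.9 K: K = (2.783, 0.312), RR gives ψ = 0.096, H_out = 3.737 kJ/mol
Linear interpolation between T = 325.9 (H_out = 3.737) and T = 327.5 (H_out = 4.647) on hF = 4.182 gives T ≈ 326.7 K, at which ψ = 0.11.

T = 326.7 K, V/F = 0.11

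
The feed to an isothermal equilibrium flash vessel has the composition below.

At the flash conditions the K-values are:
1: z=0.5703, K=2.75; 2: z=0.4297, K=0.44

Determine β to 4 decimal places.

β = 0.7728

Newton–Raphson from β = 0.48:
  β = 0.4800: g = 0.21331, g' = -0.7679 → β = 0.7578
  β = 0.7578: g = 0.01103, g' = -0.7295 → β = 0.7729
Converged at β = 0.7728.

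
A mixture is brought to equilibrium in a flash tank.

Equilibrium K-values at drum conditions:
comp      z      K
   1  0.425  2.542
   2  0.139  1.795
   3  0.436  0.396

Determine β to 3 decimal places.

Let β = V/F and solve Σ zᵢ(Kᵢ−1)/(1+β(Kᵢ−1)) = 0.
Feasibility: ΣzᵢKᵢ = 1.503, Σzᵢ/Kᵢ = 1.346 — both > 1, two phases present.
Newton iteration, β⁰ = 0.5:
  β = 0.500: g = 0.0718, g' = -0.694 → β = 0.604
  β = 0.604: g = -0.0003, g' = -0.705 → β = 0.603
Converged at β = 0.603.

β = 0.603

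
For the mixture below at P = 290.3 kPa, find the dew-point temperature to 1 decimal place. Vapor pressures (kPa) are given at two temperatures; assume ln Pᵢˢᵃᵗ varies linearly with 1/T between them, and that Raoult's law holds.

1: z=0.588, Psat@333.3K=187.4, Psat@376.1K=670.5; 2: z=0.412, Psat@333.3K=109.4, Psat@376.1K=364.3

Dew-point temperature: Σzᵢ·P/Pᵢˢᵃᵗ(T) = 1. Interpolate ln Pᵢˢᵃᵗ = aᵢ + bᵢ/T.
  T = 333.3 K: ΣzᵢP/Pᵢˢᵃᵗ = 2.0041
  T = 376.1 K: ΣzᵢP/Pᵢˢᵃᵗ = 0.5829
  T = 354.7 K: ΣzᵢP/Pᵢˢᵃᵗ = 1.0411
  T = 365.4 K: ΣzᵢP/Pᵢˢᵃᵗ = 0.7724
  T = 360.0 K: ΣzᵢP/Pᵢˢᵃᵗ = 0.8960
  T = 357.4 K: ΣzᵢP/Pᵢˢᵃᵗ = 0.9640
Interpolating between 354.7 K and 357.4 K gives T ≈ 356.1 K.

T = 356.1 K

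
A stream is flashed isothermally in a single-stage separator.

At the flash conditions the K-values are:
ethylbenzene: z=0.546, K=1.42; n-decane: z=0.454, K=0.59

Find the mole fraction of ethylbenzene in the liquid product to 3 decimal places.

x_ethylbenzene = 0.494

Binary case is linear: z₁(K₁−1)(1+V/F(K₂−1)) + z₂(K₂−1)(1+V/F(K₁−1)) = 0
⇒ V/F = [z₁(K₁−1)+z₂(K₂−1)] / [−(K₁−1)(K₂−1)] = 0.0432/0.1722 = 0.251
Compositions from xᵢ = zᵢ/(1+V/F(Kᵢ−1)), yᵢ = Kᵢxᵢ:
  ethylbenzene: x = 0.494, y = 0.701
  n-decane: x = 0.506, y = 0.299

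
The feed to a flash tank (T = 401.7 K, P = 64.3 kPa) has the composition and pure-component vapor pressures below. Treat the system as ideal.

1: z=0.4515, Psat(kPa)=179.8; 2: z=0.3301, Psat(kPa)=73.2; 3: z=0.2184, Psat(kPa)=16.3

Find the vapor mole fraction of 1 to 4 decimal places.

y_1 = 0.5306

Raoult's law: Kᵢ = Pᵢˢᵃᵗ/P = Pᵢˢᵃᵗ/64.3.
  K_1 = 179.8/64.3 = 2.796267, K_2 = 73.2/64.3 = 1.138414, K_3 = 16.3/64.3 = 0.253499
Iterate (Newton) starting at V/F = 0.42:
  V/F = 0.4200: g = 0.26795, g' = -0.7372 → V/F = 0.7835
  V/F = 0.7835: g = -0.01460, g' = -0.9627 → V/F = 0.7683
  V/F = 0.7683: g = -0.00024, g' = -0.9315 → V/F = 0.7680
Converged at V/F = 0.7680.
Compositions from xᵢ = zᵢ/(1+V/F(Kᵢ−1)), yᵢ = Kᵢxᵢ:
  1: x = 0.1897, y = 0.5306
  2: x = 0.2984, y = 0.3397
  3: x = 0.5119, y = 0.1298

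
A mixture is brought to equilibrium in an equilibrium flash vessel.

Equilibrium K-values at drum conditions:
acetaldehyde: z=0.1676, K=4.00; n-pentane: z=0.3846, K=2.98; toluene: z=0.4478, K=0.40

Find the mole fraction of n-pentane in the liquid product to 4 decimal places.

Let ψ = V/F and solve Σ zᵢ(Kᵢ−1)/(1+ψ(Kᵢ−1)) = 0.
Feasibility: ΣzᵢKᵢ = 1.9956, Σzᵢ/Kᵢ = 1.2905 — both > 1, two phases present.
Newton–Raphson from ψ = 0.68:
  ψ = 0.6800: g = 0.03609, g' = -0.8971 → ψ = 0.7202
  ψ = 0.7202: g = -0.00017, g' = -0.9071 → ψ = 0.7200
Converged at ψ = 0.7200.
Compositions from xᵢ = zᵢ/(1+ψ(Kᵢ−1)), yᵢ = Kᵢxᵢ:
  acetaldehyde: x = 0.0530, y = 0.2121
  n-pentane: x = 0.1586, y = 0.4725
  toluene: x = 0.7884, y = 0.3154

x_n-pentane = 0.1586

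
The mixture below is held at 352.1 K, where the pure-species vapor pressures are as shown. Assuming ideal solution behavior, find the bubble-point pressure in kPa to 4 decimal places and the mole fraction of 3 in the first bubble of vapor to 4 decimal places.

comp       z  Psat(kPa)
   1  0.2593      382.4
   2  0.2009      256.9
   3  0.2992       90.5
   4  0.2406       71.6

At the bubble point ψ → 0, so ΣzᵢKᵢ = 1 with Kᵢ = Pᵢˢᵃᵗ/P ⇒ P = ΣzᵢPᵢˢᵃᵗ.
P = 0.2593·382.4 + 0.2009·256.9 + 0.2992·90.5 + 0.2406·71.6 = 195.0721 kPa
yᵢ = zᵢPᵢˢᵃᵗ/P ⇒ y_3 = 0.2992·90.5/195.0721 = 0.1388

Pbub = 195.0721 kPa, y_3 = 0.1388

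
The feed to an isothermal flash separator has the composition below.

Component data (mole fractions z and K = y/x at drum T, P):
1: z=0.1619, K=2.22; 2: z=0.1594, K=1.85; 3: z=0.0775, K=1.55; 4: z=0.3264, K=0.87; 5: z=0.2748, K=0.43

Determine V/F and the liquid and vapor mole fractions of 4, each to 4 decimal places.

V/F = 0.4615, x_4 = 0.3472, y_4 = 0.3021

Material balance + equilibrium reduce to Σ zᵢ(Kᵢ−1)/(1+V/F(Kᵢ−1)) = 0.
Feasibility: ΣzᵢKᵢ = 1.1766, Σzᵢ/Kᵢ = 1.2233 — both > 1, two phases present.
Newton iteration, V/F⁰ = 0.64:
  V/F = 0.6400: g = -0.06268, g' = -0.3650 → V/F = 0.4683
  V/F = 0.4683: g = -0.00233, g' = -0.3437 → V/F = 0.4615
Converged at V/F = 0.4615.
Compositions from xᵢ = zᵢ/(1+V/F(Kᵢ−1)), yᵢ = Kᵢxᵢ:
  1: x = 0.1036, y = 0.2300
  2: x = 0.1145, y = 0.2118
  3: x = 0.0618, y = 0.0958
  4: x = 0.3472, y = 0.3021
  5: x = 0.3729, y = 0.1603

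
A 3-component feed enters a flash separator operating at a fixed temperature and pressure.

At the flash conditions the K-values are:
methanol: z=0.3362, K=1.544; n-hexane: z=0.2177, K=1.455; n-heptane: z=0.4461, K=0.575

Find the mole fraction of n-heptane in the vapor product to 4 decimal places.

Material balance + equilibrium reduce to Σ zᵢ(Kᵢ−1)/(1+ψ(Kᵢ−1)) = 0.
g(0) = ΣzᵢKᵢ − 1 = 0.0924 and g(1) = 1 − Σzᵢ/Kᵢ = -0.1432, so a root lies in (0, 1).
Newton–Raphson from ψ = 0.5:
  ψ = 0.5000: g = -0.01627, g' = -0.2213 → ψ = 0.4265
  ψ = 0.4265: g = -0.00016, g' = -0.2174 → ψ = 0.4258
Converged at ψ = 0.4258.
Compositions from xᵢ = zᵢ/(1+ψ(Kᵢ−1)), yᵢ = Kᵢxᵢ:
  methanol: x = 0.2730, y = 0.4215
  n-hexane: x = 0.1824, y = 0.2654
  n-heptane: x = 0.5447, y = 0.3132

y_n-heptane = 0.3132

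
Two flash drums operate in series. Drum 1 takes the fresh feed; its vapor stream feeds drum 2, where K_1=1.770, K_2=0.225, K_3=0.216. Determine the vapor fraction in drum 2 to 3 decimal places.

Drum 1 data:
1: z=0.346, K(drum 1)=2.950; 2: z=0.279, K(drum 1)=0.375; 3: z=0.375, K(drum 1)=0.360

V/F (drum 2) = 0.568

Drum 1:
Material balance + equilibrium reduce to Σ zᵢ(Kᵢ−1)/(1+ψ₁(Kᵢ−1)) = 0.
Check two-phase: ΣzᵢKᵢ = 1.260 > 1 and Σzᵢ/Kᵢ = 1.903 > 1, so g(0) = 0.260 > 0 and g(1) = -0.903 < 0.
Newton–Raphson from ψ₁ = 0.64:
  ψ₁ = 0.640: g = -0.3970, g' = -1.004 → ψ₁ = 0.244
  ψ₁ = 0.244: g = -0.0335, g' = -0.971 → ψ₁ = 0.210
  ψ₁ = 0.210: g = 0.0007, g' = -1.012 → ψ₁ = 0.211
Converged at ψ₁ = 0.211.
Drum-1 compositions:
  1: x = 0.245, y = 0.723
  2: x = 0.321, y = 0.120
  3: x = 0.433, y = 0.156
Drum-2 feed = drum-1 vapor: z₂ = (0.7235, 0.1205, 0.1560).
Drum 2:
Newton–Raphson from ψ₂ = 0.65:
  ψ₂ = 0.650: g = -0.0664, g' = -0.883 → ψ₂ = 0.575
  ψ₂ = 0.575: g = -0.0050, g' = -0.759 → ψ₂ = 0.568
Converged at ψ₂ = 0.568.
  1: x = 0.503, y = 0.891
  2: x = 0.215, y = 0.048
  3: x = 0.281, y = 0.061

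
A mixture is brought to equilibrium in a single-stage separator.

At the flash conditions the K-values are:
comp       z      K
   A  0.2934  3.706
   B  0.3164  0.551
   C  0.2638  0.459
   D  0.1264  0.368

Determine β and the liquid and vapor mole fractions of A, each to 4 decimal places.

Material balance + equilibrium reduce to Σ zᵢ(Kᵢ−1)/(1+β(Kᵢ−1)) = 0.
Feasibility: ΣzᵢKᵢ = 1.4293, Σzᵢ/Kᵢ = 1.5716 — both > 1, two phases present.
Newton–Raphson from β = 0.5:
  β = 0.5000: g = -0.15820, g' = -0.7471 → β = 0.2882
  β = 0.2882: g = 0.01609, g' = -0.9461 → β = 0.3053
  β = 0.3053: g = 0.00024, g' = -0.9183 → β = 0.3055
Converged at β = 0.3055.
Compositions from xᵢ = zᵢ/(1+β(Kᵢ−1)), yᵢ = Kᵢxᵢ:
  A: x = 0.1606, y = 0.5952
  B: x = 0.3667, y = 0.2021
  C: x = 0.3160, y = 0.1451
  D: x = 0.1566, y = 0.0576

β = 0.3055, x_A = 0.1606, y_A = 0.5952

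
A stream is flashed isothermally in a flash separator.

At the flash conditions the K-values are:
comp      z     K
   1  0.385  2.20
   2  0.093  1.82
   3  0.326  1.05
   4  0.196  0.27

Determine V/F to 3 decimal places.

V/F = 0.735

Material balance + equilibrium reduce to Σ zᵢ(Kᵢ−1)/(1+V/F(Kᵢ−1)) = 0.
Check two-phase: ΣzᵢKᵢ = 1.411 > 1 and Σzᵢ/Kᵢ = 1.263 > 1, so g(0) = 0.411 > 0 and g(1) = -0.263 < 0.
Newton–Raphson from V/F = 0.5:
  V/F = 0.500: g = 0.1334, g' = -0.508 → V/F = 0.763
  V/F = 0.763: g = -0.0190, g' = -0.707 → V/F = 0.736
  V/F = 0.736: g = -0.0005, g' = -0.669 → V/F = 0.735
Converged at V/F = 0.735.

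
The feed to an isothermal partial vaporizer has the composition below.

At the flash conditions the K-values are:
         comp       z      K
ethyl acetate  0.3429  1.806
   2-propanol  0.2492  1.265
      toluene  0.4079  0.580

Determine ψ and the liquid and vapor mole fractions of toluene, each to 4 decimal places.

ψ = 0.6583, x_toluene = 0.5638, y_toluene = 0.3270

Material balance + equilibrium reduce to Σ zᵢ(Kᵢ−1)/(1+ψ(Kᵢ−1)) = 0.
Check two-phase: ΣzᵢKᵢ = 1.1711 > 1 and Σzᵢ/Kᵢ = 1.0901 > 1, so g(0) = 0.1711 > 0 and g(1) = -0.0901 < 0.
Iterate (Newton) starting at ψ = 0.5:
  ψ = 0.5000: g = 0.03844, g' = -0.2421 → ψ = 0.6588
  ψ = 0.6588: g = -0.00011, g' = -0.2453 → ψ = 0.6583
Converged at ψ = 0.6583.
Compositions from xᵢ = zᵢ/(1+ψ(Kᵢ−1)), yᵢ = Kᵢxᵢ:
  ethyl acetate: x = 0.2240, y = 0.4046
  2-propanol: x = 0.2122, y = 0.2684
  toluene: x = 0.5638, y = 0.3270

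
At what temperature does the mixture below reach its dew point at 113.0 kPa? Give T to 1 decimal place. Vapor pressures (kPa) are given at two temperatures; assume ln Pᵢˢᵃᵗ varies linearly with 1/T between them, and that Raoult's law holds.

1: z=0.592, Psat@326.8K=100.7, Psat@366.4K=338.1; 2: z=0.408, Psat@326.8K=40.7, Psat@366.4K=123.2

Dew-point temperature: Σzᵢ·P/Pᵢˢᵃᵗ(T) = 1. Interpolate ln Pᵢˢᵃᵗ = aᵢ + bᵢ/T.
  T = 326.8 K: ΣzᵢP/Pᵢˢᵃᵗ = 1.7971
  T = 366.4 K: ΣzᵢP/Pᵢˢᵃᵗ = 0.5721
  T = 346.6 K: ΣzᵢP/Pᵢˢᵃᵗ = 0.9810
  T = 336.7 K: ΣzᵢP/Pᵢˢᵃᵗ = 1.3159
  T = 341.6 K: ΣzᵢP/Pᵢˢᵃᵗ = 1.1354
  T = 344.1 K: ΣzᵢP/Pᵢˢᵃᵗ = 1.0548
  T = 345.4 K: ΣzᵢP/Pᵢˢᵃᵗ = 1.0157
Interpolating between 345.4 K and 346.6 K gives T ≈ 345.9 K.

T = 345.9 K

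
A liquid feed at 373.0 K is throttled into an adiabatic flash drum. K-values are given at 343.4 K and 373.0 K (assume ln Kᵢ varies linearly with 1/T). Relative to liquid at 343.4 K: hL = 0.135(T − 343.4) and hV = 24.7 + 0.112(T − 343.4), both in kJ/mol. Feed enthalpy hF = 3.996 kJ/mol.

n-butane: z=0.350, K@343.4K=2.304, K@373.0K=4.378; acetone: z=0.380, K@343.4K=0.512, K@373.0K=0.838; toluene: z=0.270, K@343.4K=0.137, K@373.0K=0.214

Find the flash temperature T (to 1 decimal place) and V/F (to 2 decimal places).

Adiabatic flash: solve Rachford–Rice at each trial T, then check hF = ψ·hV(T) + (1−ψ)·hL(T).
  T = 343.4 K: K = (2.304, 0.512, 0.137), RR gives ψ = 0.044, H_out = 1.084 kJ/mol
  T = 373.0 K: K = (4.378, 0.838, 0.214), RR gives ψ = 0.523, H_out = 16.551 kJ/mol
  T = 358.2 K: K = (3.218, 0.662, 0.173), RR gives ψ = 0.326, H_out = 9.947 kJ/mol
  T = 350.8 K: K = (2.733, 0.584, 0.154), RR gives ψ = 0.203, H_out = 5.982 kJ/mol
  T = 347.1 K: K = (2.511, 0.547, 0.145), RR gives ψ = 0.130, H_out = 3.691 kJ/mol
  T = 349.0 K: K = (2.623, 0.566, 0.150), RR gives ψ = 0.169, H_out = 4.900 kJ/mol
Linear interpolation between T = 347.1 (H_out = 3.691) and T = 349.0 (H_out = 4.900) on hF = 3.996 gives T ≈ 347.6 K, at which ψ = 0.14.

T = 347.6 K, V/F = 0.14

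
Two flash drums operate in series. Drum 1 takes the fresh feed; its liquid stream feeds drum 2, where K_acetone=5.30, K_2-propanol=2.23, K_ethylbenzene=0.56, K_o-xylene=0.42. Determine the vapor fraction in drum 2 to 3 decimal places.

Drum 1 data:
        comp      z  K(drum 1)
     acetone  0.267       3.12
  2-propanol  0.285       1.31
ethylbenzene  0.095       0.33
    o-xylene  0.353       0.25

Drum 1:
Iterate (Newton) starting at ψ₁ = 0.33:
  ψ₁ = 0.330: g = -0.0204, g' = -0.859 → ψ₁ = 0.306
Converged at ψ₁ = 0.306.
Drum-1 compositions:
  acetone: x = 0.162, y = 0.505
  2-propanol: x = 0.260, y = 0.341
  ethylbenzene: x = 0.120, y = 0.039
  o-xylene: x = 0.458, y = 0.115
Drum-2 feed = drum-1 liquid: z₂ = (0.1619, 0.2603, 0.1195, 0.4583).
Drum 2:
Let ψ₂ = V/F and solve Σ zᵢ(Kᵢ−1)/(1+ψ₂(Kᵢ−1)) = 0.
Feasibility: ΣzᵢKᵢ = 1.698, Σzᵢ/Kᵢ = 1.452 — both > 1, two phases present.
Newton–Raphson from ψ₂ = 0.5:
  ψ₂ = 0.500: g = -0.0227, g' = -0.796 → ψ₂ = 0.472
Converged at ψ₂ = 0.472.
  acetone: x = 0.053, y = 0.283
  2-propanol: x = 0.165, y = 0.367
  ethylbenzene: x = 0.151, y = 0.084
  o-xylene: x = 0.631, y = 0.265

V/F (drum 2) = 0.472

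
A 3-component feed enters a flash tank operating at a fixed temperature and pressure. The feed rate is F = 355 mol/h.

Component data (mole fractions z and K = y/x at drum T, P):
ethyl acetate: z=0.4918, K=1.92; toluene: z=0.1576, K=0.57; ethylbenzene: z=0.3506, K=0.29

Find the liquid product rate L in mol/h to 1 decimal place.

Newton iteration, β⁰ = 0.5:
  β = 0.5000: g = -0.16236, g' = -0.6674 → β = 0.2567
  β = 0.2567: g = -0.01458, g' = -0.5735 → β = 0.2313
Converged at β = 0.2313.
Then V = β·F = 0.2313·355 = 82.1 mol/h and L = F − V = 272.9 mol/h.

L = 272.9 mol/h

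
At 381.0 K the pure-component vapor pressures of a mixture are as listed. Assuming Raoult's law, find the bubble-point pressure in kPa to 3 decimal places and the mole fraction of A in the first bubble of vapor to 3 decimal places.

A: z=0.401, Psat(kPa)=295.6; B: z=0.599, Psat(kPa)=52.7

Pbub = 150.103 kPa, y_A = 0.790

At the bubble point ψ → 0, so ΣzᵢKᵢ = 1 with Kᵢ = Pᵢˢᵃᵗ/P ⇒ P = ΣzᵢPᵢˢᵃᵗ.
P = 0.401·295.6 + 0.599·52.7 = 150.103 kPa
yᵢ = zᵢPᵢˢᵃᵗ/P ⇒ y_A = 0.401·295.6/150.103 = 0.790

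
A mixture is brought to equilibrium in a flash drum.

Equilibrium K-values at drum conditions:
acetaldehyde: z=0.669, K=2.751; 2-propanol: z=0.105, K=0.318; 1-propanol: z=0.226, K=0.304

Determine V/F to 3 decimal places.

Material balance + equilibrium reduce to Σ zᵢ(Kᵢ−1)/(1+V/F(Kᵢ−1)) = 0.
Check two-phase: ΣzᵢKᵢ = 1.943 > 1 and Σzᵢ/Kᵢ = 1.317 > 1, so g(0) = 0.943 > 0 and g(1) = -0.317 < 0.
Iterate (Newton) starting at V/F = 0.5:
  V/F = 0.500: g = 0.2747, g' = -0.953 → V/F = 0.788
  V/F = 0.788: g = -0.0111, g' = -1.128 → V/F = 0.778
Converged at V/F = 0.778.

V/F = 0.778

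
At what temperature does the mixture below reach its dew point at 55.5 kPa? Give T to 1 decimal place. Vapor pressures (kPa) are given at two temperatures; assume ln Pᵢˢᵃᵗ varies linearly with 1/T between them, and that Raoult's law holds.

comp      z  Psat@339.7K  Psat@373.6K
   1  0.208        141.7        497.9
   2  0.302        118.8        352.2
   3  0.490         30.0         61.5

Dew-point temperature: Σzᵢ·P/Pᵢˢᵃᵗ(T) = 1. Interpolate ln Pᵢˢᵃᵗ = aᵢ + bᵢ/T.
  T = 339.7 K: ΣzᵢP/Pᵢˢᵃᵗ = 1.1291
  T = 373.6 K: ΣzᵢP/Pᵢˢᵃᵗ = 0.5130
  T = 356.6 K: ΣzᵢP/Pᵢˢᵃᵗ = 0.7453
  T = 348.1 K: ΣzᵢP/Pᵢˢᵃᵗ = 0.9130
  T = 343.9 K: ΣzᵢP/Pᵢˢᵃᵗ = 1.0137
  T = 346.0 K: ΣzᵢP/Pᵢˢᵃᵗ = 0.9616
  T = 344.9 K: ΣzᵢP/Pᵢˢᵃᵗ = 0.9885
Interpolating between 343.9 K and 344.9 K gives T ≈ 344.4 K.

T = 344.4 K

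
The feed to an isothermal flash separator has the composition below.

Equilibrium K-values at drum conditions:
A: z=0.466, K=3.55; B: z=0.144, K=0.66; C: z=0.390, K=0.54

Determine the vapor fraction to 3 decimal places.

Iterate (Newton) starting at ψ = 0.68:
  ψ = 0.680: g = 0.1099, g' = -0.608 → ψ = 0.861
  ψ = 0.861: g = 0.0058, g' = -0.556 → ψ = 0.871
Converged at ψ = 0.871.

ψ = 0.871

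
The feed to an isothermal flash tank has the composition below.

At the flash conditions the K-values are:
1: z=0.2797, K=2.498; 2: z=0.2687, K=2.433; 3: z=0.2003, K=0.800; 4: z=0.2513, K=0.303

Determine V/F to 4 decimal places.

Newton–Raphson from V/F = 0.5:
  V/F = 0.5000: g = 0.15052, g' = -0.6900 → V/F = 0.7182
  V/F = 0.7182: g = -0.00587, g' = -0.7800 → V/F = 0.7106
Converged at V/F = 0.7106.

V/F = 0.7106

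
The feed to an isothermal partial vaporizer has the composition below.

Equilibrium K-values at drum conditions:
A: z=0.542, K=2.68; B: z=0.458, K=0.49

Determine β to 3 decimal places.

Let β = V/F and solve Σ zᵢ(Kᵢ−1)/(1+β(Kᵢ−1)) = 0.
Check two-phase: ΣzᵢKᵢ = 1.677 > 1 and Σzᵢ/Kᵢ = 1.137 > 1, so g(0) = 0.677 > 0 and g(1) = -0.137 < 0.
Binary case is linear: z₁(K₁−1)(1+β(K₂−1)) + z₂(K₂−1)(1+β(K₁−1)) = 0
⇒ β = [z₁(K₁−1)+z₂(K₂−1)] / [−(K₁−1)(K₂−1)] = 0.6770/0.8568 = 0.790

β = 0.790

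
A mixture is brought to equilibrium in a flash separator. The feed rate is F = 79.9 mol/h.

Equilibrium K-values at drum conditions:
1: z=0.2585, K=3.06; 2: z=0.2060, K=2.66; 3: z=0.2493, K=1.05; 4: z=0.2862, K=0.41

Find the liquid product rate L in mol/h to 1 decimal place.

L = 10.9 mol/h

Material balance + equilibrium reduce to Σ zᵢ(Kᵢ−1)/(1+β(Kᵢ−1)) = 0.
g(0) = ΣzᵢKᵢ − 1 = 0.7181 and g(1) = 1 − Σzᵢ/Kᵢ = -0.0974, so a root lies in (0, 1).
Newton iteration, β⁰ = 0.5:
  β = 0.5000: g = 0.22183, g' = -0.6367 → β = 0.8484
  β = 0.8484: g = 0.00967, g' = -0.6431 → β = 0.8634
  β = 0.8634: g = -0.00007, g' = -0.6525 → β = 0.8633
Converged at β = 0.8633.
Then V = β·F = 0.8633·79.9 = 69.0 mol/h and L = F − V = 10.9 mol/h.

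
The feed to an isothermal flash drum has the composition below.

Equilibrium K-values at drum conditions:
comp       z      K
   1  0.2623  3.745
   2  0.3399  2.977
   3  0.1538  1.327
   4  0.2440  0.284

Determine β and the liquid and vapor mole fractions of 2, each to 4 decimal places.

β = 0.8976, x_2 = 0.1225, y_2 = 0.3647

Material balance + equilibrium reduce to Σ zᵢ(Kᵢ−1)/(1+β(Kᵢ−1)) = 0.
Feasibility: ΣzᵢKᵢ = 2.2676, Σzᵢ/Kᵢ = 1.1593 — both > 1, two phases present.
Newton–Raphson from β = 0.5:
  β = 0.5000: g = 0.41252, g' = -1.0028 → β = 0.9114
  β = 0.9114: g = -0.01862, g' = -1.3764 → β = 0.8979
  β = 0.8979: g = -0.00033, g' = -1.3277 → β = 0.8976
Converged at β = 0.8976.
Compositions from xᵢ = zᵢ/(1+β(Kᵢ−1)), yᵢ = Kᵢxᵢ:
  1: x = 0.0757, y = 0.2836
  2: x = 0.1225, y = 0.3647
  3: x = 0.1189, y = 0.1578
  4: x = 0.6829, y = 0.1939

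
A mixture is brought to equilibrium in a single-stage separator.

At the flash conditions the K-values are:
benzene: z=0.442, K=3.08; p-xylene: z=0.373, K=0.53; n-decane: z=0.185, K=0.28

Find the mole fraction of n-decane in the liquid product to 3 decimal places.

Material balance + equilibrium reduce to Σ zᵢ(Kᵢ−1)/(1+V/F(Kᵢ−1)) = 0.
Feasibility: ΣzᵢKᵢ = 1.611, Σzᵢ/Kᵢ = 1.508 — both > 1, two phases present.
Newton iteration, V/F⁰ = 0.34:
  V/F = 0.340: g = 0.1535, g' = -0.941 → V/F = 0.503
  V/F = 0.503: g = 0.0108, g' = -0.834 → V/F = 0.516
Converged at V/F = 0.516.
Compositions from xᵢ = zᵢ/(1+V/F(Kᵢ−1)), yᵢ = Kᵢxᵢ:
  benzene: x = 0.213, y = 0.657
  p-xylene: x = 0.492, y = 0.261
  n-decane: x = 0.294, y = 0.082

x_n-decane = 0.294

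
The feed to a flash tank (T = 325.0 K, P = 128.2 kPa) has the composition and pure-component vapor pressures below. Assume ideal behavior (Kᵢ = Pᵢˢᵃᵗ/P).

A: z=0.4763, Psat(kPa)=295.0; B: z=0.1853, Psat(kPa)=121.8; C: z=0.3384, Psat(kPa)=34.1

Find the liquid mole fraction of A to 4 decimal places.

x_A = 0.2969

Raoult's law: Kᵢ = Pᵢˢᵃᵗ/P = Pᵢˢᵃᵗ/128.2.
  K_A = 295.0/128.2 = 2.301092, K_B = 121.8/128.2 = 0.950078, K_C = 34.1/128.2 = 0.265991
Let ψ = V/F and solve Σ zᵢ(Kᵢ−1)/(1+ψ(Kᵢ−1)) = 0.
g(0) = ΣzᵢKᵢ − 1 = 0.3621 and g(1) = 1 − Σzᵢ/Kᵢ = -0.6743, so a root lies in (0, 1).
Newton–Raphson from ψ = 0.5:
  ψ = 0.5000: g = -0.02643, g' = -0.7515 → ψ = 0.4648
  ψ = 0.4648: g = -0.00033, g' = -0.7336 → ψ = 0.4644
Converged at ψ = 0.4644.
Compositions from xᵢ = zᵢ/(1+ψ(Kᵢ−1)), yᵢ = Kᵢxᵢ:
  A: x = 0.2969, y = 0.6832
  B: x = 0.1897, y = 0.1802
  C: x = 0.5134, y = 0.1366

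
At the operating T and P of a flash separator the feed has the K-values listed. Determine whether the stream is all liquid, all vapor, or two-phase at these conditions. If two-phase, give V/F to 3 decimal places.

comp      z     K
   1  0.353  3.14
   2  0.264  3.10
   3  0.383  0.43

ΣzᵢKᵢ = 2.092; Σzᵢ/Kᵢ = 1.088.
Both exceed 1, so a two-phase solution exists.
Rachford–Rice: g(ψ) = Σ zᵢ(Kᵢ−1)/(1+ψ(Kᵢ−1)) = 0.
Newton–Raphson from ψ = 0.51:
  ψ = 0.510: g = 0.3211, g' = -0.888 → ψ = 0.871
  ψ = 0.871: g = 0.0258, g' = -0.834 → ψ = 0.902
Converged at ψ = 0.902.

two-phase, V/F = 0.902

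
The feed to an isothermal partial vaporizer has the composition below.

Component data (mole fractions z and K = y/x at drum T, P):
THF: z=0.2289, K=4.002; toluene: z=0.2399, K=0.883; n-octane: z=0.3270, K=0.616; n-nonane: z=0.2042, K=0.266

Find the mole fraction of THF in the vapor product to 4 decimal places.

Let ψ = V/F and solve Σ zᵢ(Kᵢ−1)/(1+ψ(Kᵢ−1)) = 0.
Check two-phase: ΣzᵢKᵢ = 1.3836 > 1 and Σzᵢ/Kᵢ = 1.6274 > 1, so g(0) = 0.3836 > 0 and g(1) = -0.6274 < 0.
Newton–Raphson from ψ = 0.6:
  ψ = 0.6000: g = -0.21588, g' = -0.6994 → ψ = 0.2913
  ψ = 0.2913: g = 0.00546, g' = -0.8297 → ψ = 0.2979
  ψ = 0.2979: g = 0.00003, g' = -0.8200 → ψ = 0.2980
Converged at ψ = 0.2980.
Compositions from xᵢ = zᵢ/(1+ψ(Kᵢ−1)), yᵢ = Kᵢxᵢ:
  THF: x = 0.1208, y = 0.4835
  toluene: x = 0.2486, y = 0.2195
  n-octane: x = 0.3692, y = 0.2275
  n-nonane: x = 0.2614, y = 0.0695

y_THF = 0.4835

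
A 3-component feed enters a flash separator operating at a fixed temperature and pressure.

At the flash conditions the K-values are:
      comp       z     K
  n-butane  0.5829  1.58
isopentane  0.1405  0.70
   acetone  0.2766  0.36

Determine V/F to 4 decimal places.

Newton iteration, V/F⁰ = 0.5:
  V/F = 0.5000: g = -0.04784, g' = -0.3804 → V/F = 0.3742
  V/F = 0.3742: g = -0.00247, g' = -0.3443 → V/F = 0.3671
  V/F = 0.3671: g = -0.00001, g' = -0.3428 → V/F = 0.3670
Converged at V/F = 0.3670.

V/F = 0.3670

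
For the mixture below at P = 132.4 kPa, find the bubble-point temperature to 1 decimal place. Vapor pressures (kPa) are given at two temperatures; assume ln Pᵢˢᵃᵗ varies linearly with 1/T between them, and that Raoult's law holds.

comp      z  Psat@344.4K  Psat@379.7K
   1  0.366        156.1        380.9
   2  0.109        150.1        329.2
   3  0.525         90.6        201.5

Bubble-point temperature: ΣzᵢPᵢˢᵃᵗ(T) = P. Interpolate ln Pᵢˢᵃᵗ = aᵢ + bᵢ/T.
  T = 344.4 K: ΣzᵢPᵢˢᵃᵗ = 121.06 kPa
  T = 379.7 K: ΣzᵢPᵢˢᵃᵗ = 281.08 kPa
  T = 362.0 K: ΣzᵢPᵢˢᵃᵗ = 188.01 kPa
  T = 353.2 K: ΣzᵢPᵢˢᵃᵗ = 151.68 kPa
  T = 348.8 K: ΣzᵢPᵢˢᵃᵗ = 135.70 kPa
  T = 346.6 K: ΣzᵢPᵢˢᵃᵗ = 128.22 kPa
Interpolating between 346.6 K and 348.8 K gives T ≈ 347.8 K.

T = 347.8 K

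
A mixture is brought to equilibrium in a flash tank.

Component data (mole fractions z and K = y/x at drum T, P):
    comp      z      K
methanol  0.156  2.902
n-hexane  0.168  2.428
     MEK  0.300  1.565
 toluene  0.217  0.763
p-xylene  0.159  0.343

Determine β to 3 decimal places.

Let β = V/F and solve Σ zᵢ(Kᵢ−1)/(1+β(Kᵢ−1)) = 0.
Check two-phase: ΣzᵢKᵢ = 1.550 > 1 and Σzᵢ/Kᵢ = 1.063 > 1, so g(0) = 0.550 > 0 and g(1) = -0.063 < 0.
Newton iteration, β⁰ = 0.5:
  β = 0.500: g = 0.2103, g' = -0.491 → β = 0.928
  β = 0.928: g = -0.0121, g' = -0.649 → β = 0.910
  β = 0.910: g = -0.0002, g' = -0.626 → β = 0.909
Converged at β = 0.909.

β = 0.909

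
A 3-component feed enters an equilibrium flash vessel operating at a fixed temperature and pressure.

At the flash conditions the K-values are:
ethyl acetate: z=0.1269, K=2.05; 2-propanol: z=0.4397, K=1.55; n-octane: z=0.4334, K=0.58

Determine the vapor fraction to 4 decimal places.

ψ = 0.6761

Let ψ = V/F and solve Σ zᵢ(Kᵢ−1)/(1+ψ(Kᵢ−1)) = 0.
Check two-phase: ΣzᵢKᵢ = 1.1931 > 1 and Σzᵢ/Kᵢ = 1.0928 > 1, so g(0) = 0.1931 > 0 and g(1) = -0.0928 < 0.
Newton iteration, ψ⁰ = 0.59:
  ψ = 0.5900: g = 0.02287, g' = -0.2643 → ψ = 0.6765
  ψ = 0.6765: g = -0.00012, g' = -0.2677 → ψ = 0.6761
Converged at ψ = 0.6761.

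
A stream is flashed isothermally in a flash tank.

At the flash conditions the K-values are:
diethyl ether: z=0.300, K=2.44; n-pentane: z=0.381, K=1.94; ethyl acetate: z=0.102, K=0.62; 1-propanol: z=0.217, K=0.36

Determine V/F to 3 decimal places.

V/F = 0.894

Material balance + equilibrium reduce to Σ zᵢ(Kᵢ−1)/(1+V/F(Kᵢ−1)) = 0.
g(0) = ΣzᵢKᵢ − 1 = 0.612 and g(1) = 1 − Σzᵢ/Kᵢ = -0.087, so a root lies in (0, 1).
Newton–Raphson from V/F = 0.5:
  V/F = 0.500: g = 0.2427, g' = -0.581 → V/F = 0.918
  V/F = 0.918: g = -0.0179, g' = -0.769 → V/F = 0.895
  V/F = 0.895: g = -0.0004, g' = -0.739 → V/F = 0.894
Converged at V/F = 0.894.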